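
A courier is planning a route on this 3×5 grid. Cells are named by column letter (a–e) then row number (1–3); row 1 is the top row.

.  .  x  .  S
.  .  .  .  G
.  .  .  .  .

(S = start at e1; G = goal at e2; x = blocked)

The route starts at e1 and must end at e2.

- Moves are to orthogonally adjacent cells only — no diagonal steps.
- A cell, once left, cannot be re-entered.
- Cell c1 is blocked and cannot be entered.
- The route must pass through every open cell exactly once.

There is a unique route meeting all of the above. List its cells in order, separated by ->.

e1 -> d1 -> d2 -> c2 -> b2 -> b1 -> a1 -> a2 -> a3 -> b3 -> c3 -> d3 -> e3 -> e2

Need to visit all 14 open cells exactly once, starting at e1 and ending at e2.
Cell b1 has only two open neighbours (b2 and a1), so the path must pass straight through it: one of those is the cell it's entered from and the other is where it exits.
Route from e1: left to d1, down to d2, 2× left (reaching b2), up to b1, left to a1, 2× down (reaching a3), 4× right (reaching e3), up to e2 — 13 moves in all.
Check: all 14 open cells covered.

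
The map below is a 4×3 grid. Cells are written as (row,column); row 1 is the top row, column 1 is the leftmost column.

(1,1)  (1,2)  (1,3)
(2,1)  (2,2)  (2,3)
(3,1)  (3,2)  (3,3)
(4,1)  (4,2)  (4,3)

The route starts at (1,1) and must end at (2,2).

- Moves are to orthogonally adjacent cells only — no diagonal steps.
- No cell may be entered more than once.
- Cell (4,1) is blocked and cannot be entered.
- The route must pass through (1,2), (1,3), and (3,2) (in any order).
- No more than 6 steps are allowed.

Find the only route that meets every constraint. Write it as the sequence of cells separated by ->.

(1,1) -> (1,2) -> (1,3) -> (2,3) -> (3,3) -> (3,2) -> (2,2)

Any route must reach (1,2), (1,3), and (3,2) and still end at (2,2) within 6 moves, so the order of the required stops is forced.
Route from (1,1): 2× right (reaching (1,3)), 2× down (reaching (3,3)), left to (3,2), up to (2,2) — 6 moves in all.
Check: all required cells visited; 6 ≤ 6 moves.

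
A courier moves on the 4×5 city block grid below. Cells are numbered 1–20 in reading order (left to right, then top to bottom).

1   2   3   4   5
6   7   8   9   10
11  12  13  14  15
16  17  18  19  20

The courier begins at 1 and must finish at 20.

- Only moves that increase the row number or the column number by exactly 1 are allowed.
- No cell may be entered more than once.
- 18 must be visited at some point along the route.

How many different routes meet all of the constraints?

10

A right/down-only route from 1 to 20 makes exactly 3 down-moves and 4 right-moves in some order.
With no other constraints that would be C(7,3) = 35 routes.
Split at 18 and multiply the segment counts: 1→18: 10; 18→20: 1; product = 10.
That gives 10 routes.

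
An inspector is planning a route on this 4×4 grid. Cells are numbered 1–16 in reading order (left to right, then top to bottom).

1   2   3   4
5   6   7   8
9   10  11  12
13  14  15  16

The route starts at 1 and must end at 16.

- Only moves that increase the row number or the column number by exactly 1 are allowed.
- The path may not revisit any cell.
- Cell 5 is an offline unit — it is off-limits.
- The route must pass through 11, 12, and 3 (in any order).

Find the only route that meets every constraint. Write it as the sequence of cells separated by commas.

Moves only go right or down, so the column and row indices never decrease.
Route from 1: right 2 to 3, down 2 to 11, right 1 to 12, down 1 to 16 — 6 moves in all.
Check: all required cells visited.

1, 2, 3, 7, 11, 12, 16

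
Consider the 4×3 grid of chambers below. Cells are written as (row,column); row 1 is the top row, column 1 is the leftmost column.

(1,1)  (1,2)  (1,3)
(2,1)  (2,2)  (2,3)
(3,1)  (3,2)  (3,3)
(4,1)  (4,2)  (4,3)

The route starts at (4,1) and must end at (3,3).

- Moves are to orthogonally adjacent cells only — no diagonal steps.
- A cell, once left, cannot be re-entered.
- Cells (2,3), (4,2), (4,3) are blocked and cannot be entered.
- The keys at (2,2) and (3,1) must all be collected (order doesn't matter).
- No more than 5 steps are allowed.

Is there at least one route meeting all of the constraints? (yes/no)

One route that works: (4,1) → (3,1) → (2,1) → (2,2) → (3,2) → (3,3).

yes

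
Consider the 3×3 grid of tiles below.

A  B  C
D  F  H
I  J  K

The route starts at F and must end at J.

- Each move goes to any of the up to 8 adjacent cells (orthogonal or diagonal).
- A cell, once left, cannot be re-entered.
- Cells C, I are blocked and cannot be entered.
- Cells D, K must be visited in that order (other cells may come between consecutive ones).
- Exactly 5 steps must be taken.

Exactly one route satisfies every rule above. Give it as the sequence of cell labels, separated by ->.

The waypoints must appear in the order D, K, with no cell reused.
Route from F: left to D, up-right to B, down-right to H, down to K, left to J — 5 moves in all.
Check: order respected (D at step 1, K at step 4); 5 moves as required.

F -> D -> B -> H -> K -> J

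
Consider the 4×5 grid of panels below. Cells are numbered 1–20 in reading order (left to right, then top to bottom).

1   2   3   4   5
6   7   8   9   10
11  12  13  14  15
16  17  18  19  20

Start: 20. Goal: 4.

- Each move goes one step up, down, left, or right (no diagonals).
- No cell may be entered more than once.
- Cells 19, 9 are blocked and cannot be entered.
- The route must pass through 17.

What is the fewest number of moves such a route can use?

Any route passes through 17 somewhere between 20 and 4. Summing Manhattan distances along the two legs (20 → 17 → 4) gives a lower bound of 3 + 5 = 8 moves.
That bound ignores the blocked cells. Measuring each leg by the fewest moves that actually steer around them (20→17: 5; 17→4: 5) raises the lower bound to 10.
A route of 10 moves exists: 20 → 15 → 14 → 13 → 18 → 17 → 12 → 7 → 2 → 3 → 4.
Since 10 matches that lower bound, it is optimal.

10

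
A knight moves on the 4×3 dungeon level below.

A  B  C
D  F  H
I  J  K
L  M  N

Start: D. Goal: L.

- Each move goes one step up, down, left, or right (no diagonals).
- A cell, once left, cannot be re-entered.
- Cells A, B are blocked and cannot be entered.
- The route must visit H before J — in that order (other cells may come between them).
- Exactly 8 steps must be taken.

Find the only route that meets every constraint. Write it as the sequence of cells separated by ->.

D -> F -> H -> K -> N -> M -> J -> I -> L

The waypoints must appear in the order H, J, with no cell reused.
Route from D: right 2 to H, down 2 to N, left 1 to M, up 1 to J, left 1 to I, down 1 to L — 8 moves in all.
Check: order respected (H at step 2, J at step 6); 8 moves as required.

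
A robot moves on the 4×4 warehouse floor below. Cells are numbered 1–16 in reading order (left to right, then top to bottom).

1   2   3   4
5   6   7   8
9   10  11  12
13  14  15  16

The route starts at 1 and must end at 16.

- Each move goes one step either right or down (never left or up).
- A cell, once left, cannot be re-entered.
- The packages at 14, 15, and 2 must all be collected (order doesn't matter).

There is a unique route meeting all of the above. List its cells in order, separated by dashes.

1 - 2 - 6 - 10 - 14 - 15 - 16

Moves only go right or down, so the column and row indices never decrease.
Route from 1: right to 2, 3× down (reaching 14), 2× right (reaching 16) — 6 moves in all.
Check: all required cells visited.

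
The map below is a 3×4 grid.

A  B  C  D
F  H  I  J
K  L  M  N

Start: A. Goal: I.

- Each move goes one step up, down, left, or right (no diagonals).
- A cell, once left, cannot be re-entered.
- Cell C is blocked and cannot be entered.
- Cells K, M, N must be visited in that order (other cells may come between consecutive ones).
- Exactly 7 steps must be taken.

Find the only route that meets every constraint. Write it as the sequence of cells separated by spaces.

The waypoints must appear in the order K, M, N, with no cell reused.
Route from A: 2× down (reaching K), 3× right (reaching N), up to J, left to I — 7 moves in all.
Check: order respected (K at step 2, M at step 4, N at step 5); 7 moves as required.

A F K L M N J I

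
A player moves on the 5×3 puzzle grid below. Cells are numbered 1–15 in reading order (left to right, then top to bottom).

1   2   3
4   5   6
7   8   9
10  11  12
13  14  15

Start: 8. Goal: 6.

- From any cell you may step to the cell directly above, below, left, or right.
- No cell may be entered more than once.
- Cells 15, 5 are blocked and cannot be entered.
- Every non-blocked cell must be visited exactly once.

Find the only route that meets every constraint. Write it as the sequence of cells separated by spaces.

Need to visit all 13 open cells exactly once, starting at 8 and ending at 6.
Cell 4 has only two open neighbours (1 and 7), so the path must pass straight through it: one of those is the cell it's entered from and the other is where it exits.
Route from 8: right 1 to 9, down 1 to 12, left 1 to 11, down 1 to 14, left 1 to 13, up 4 to 1, right 2 to 3, down 1 to 6 — 12 moves in all.
Check: all 13 open cells covered.

8 9 12 11 14 13 10 7 4 1 2 3 6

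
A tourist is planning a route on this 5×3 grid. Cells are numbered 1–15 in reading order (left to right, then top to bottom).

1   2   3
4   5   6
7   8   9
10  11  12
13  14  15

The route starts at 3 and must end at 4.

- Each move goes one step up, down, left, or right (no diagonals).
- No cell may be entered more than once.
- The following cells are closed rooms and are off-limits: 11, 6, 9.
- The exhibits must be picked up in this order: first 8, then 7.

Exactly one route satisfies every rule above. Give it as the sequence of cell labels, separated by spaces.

The waypoints must appear in the order 8, 7, with no cell reused.
Route from 3: left to 2, 2× down (reaching 8), left to 7, up to 4 — 5 moves in all.
Check: order respected (8 at step 3, 7 at step 4).

3 2 5 8 7 4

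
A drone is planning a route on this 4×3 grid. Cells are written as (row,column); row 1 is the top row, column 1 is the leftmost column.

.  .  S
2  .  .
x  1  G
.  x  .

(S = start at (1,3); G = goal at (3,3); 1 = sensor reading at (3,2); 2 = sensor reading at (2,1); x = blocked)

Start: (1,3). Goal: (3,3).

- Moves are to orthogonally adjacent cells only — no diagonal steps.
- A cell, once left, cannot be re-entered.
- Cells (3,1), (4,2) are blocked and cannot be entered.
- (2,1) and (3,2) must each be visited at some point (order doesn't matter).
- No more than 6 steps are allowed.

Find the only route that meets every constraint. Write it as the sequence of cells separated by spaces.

(1,3) (1,2) (1,1) (2,1) (2,2) (3,2) (3,3)

The budget equals the shortest possible length, so every move has to be on a shortest route through the required cells.
Route from (1,3): 2× left (reaching (1,1)), down to (2,1), right to (2,2), down to (3,2), right to (3,3) — 6 moves in all.
Check: all required cells visited; 6 ≤ 6 moves.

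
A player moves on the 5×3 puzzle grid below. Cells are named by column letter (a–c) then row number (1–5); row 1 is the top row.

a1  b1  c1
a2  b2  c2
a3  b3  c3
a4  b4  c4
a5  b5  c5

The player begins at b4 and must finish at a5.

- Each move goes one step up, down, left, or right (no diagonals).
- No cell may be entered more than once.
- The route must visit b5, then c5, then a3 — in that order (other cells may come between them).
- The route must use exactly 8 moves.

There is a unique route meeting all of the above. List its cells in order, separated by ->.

b4 -> b5 -> c5 -> c4 -> c3 -> b3 -> a3 -> a4 -> a5

The waypoints must appear in the order b5, c5, a3, with no cell reused.
Route from b4: down to b5, right to c5, 2× up (reaching c3), 2× left (reaching a3), 2× down (reaching a5) — 8 moves in all.
Check: order respected (b5 at step 1, c5 at step 2, a3 at step 6); 8 moves as required.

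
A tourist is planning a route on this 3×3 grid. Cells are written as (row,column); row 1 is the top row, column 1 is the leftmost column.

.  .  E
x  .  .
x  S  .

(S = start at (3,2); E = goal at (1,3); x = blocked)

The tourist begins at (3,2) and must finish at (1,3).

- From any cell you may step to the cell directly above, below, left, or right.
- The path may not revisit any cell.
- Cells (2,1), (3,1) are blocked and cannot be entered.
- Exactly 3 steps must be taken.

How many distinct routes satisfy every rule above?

Need simple routes of exactly 3 moves from (3,2) to (1,3) (Manhattan distance 3, so 0 moves are spent on a detour and 0 undoing it).
Enumerating: (3,2) (2,2) (1,2) (1,3) | (3,2) (2,2) (2,3) (1,3) | (3,2) (3,3) (2,3) (1,3).
That gives 3 routes.

3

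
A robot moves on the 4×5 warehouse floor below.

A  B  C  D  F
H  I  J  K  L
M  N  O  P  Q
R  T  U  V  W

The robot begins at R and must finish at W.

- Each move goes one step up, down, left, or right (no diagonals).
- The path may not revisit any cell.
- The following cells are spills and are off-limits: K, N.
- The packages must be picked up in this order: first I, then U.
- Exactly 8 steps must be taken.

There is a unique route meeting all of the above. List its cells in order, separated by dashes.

The waypoints must appear in the order I, U, with no cell reused.
Route from R: up 2 to H, right 2 to J, down 2 to U, right 2 to W — 8 moves in all.
Check: order respected (I at step 3, U at step 6); 8 moves as required.

R - M - H - I - J - O - U - V - W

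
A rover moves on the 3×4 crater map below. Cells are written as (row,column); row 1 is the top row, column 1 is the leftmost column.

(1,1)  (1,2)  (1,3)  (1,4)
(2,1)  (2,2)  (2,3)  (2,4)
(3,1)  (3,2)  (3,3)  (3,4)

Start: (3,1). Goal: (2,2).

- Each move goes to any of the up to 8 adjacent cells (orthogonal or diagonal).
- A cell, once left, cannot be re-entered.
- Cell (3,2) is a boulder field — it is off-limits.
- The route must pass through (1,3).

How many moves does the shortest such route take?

4

Any route passes through (1,3) somewhere between (3,1) and (2,2). Summing Chebyshev distances along the two legs ((3,1) → (1,3) → (2,2)) gives a lower bound of 2 + 1 = 3 moves.
The shortest route satisfying every rule uses 4 moves: (3,1) → (2,1) → (1,2) → (1,3) → (2,2).
The bound of 3 isn't tight here; checking systematically, no route of length 3 through 3 satisfies every constraint, so 4 is the minimum.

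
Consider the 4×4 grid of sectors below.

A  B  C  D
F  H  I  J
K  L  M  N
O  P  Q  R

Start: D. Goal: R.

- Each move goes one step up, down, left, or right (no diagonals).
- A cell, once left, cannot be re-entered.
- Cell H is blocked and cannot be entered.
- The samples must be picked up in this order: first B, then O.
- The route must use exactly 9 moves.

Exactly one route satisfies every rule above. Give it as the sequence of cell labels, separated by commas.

D, C, B, A, F, K, O, P, Q, R

The waypoints must appear in the order B, O, with no cell reused.
Route from D: left 3 to A, down 3 to O, right 3 to R — 9 moves in all.
Check: order respected (B at step 2, O at step 6); 9 moves as required.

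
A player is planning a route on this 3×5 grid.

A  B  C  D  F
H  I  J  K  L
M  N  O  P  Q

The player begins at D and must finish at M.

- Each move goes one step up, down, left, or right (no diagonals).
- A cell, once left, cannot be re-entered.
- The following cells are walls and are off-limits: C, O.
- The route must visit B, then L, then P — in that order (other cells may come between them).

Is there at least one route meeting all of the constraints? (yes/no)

Ignoring the required order, 1 revisit-free route from D to M passes through all of B, L, and P; the waypoint orders that occur are L → P → B (1) — never B → L → P.

no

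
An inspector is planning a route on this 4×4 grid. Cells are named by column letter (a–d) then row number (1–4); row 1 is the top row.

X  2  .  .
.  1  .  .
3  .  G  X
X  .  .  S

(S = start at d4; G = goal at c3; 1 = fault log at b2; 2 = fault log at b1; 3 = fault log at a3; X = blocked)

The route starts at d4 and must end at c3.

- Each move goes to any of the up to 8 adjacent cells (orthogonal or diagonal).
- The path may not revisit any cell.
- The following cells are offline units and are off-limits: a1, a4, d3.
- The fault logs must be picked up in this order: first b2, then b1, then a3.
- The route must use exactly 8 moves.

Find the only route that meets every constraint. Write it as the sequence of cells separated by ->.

d4 -> c4 -> b3 -> b2 -> b1 -> a2 -> a3 -> b4 -> c3

The waypoints must appear in the order b2, b1, a3, with no cell reused.
Route from d4: left 1 to c4, up-left 1 to b3, up 2 to b1, down-left 1 to a2, down 1 to a3, down-right 1 to b4, up-right 1 to c3 — 8 moves in all.
Check: order respected (1 at step 3, 2 at step 4, 3 at step 6); 8 moves as required.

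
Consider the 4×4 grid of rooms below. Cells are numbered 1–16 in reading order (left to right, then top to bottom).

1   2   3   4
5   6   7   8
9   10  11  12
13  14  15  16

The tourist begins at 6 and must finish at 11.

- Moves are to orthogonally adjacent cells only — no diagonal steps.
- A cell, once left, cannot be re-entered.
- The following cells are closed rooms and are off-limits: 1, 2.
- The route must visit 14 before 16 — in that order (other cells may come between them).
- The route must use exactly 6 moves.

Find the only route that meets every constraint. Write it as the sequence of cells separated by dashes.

6 - 10 - 14 - 15 - 16 - 12 - 11

The waypoints must appear in the order 14, 16, with no cell reused.
Route from 6: 2× down (reaching 14), 2× right (reaching 16), up to 12, left to 11 — 6 moves in all.
Check: order respected (14 at step 2, 16 at step 4); 6 moves as required.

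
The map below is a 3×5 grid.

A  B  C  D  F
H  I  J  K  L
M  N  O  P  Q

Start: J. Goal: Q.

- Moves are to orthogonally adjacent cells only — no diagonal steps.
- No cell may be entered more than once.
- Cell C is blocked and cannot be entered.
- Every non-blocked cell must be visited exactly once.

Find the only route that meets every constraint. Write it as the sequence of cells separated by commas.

J, I, B, A, H, M, N, O, P, K, D, F, L, Q

Need to visit all 14 open cells exactly once, starting at J and ending at Q.
Cell B has only two open neighbours (I and A), so the path must pass straight through it: one of those is the cell it's entered from and the other is where it exits.
Route from J: left to I, up to B, left to A, 2× down (reaching M), 3× right (reaching P), 2× up (reaching D), right to F, 2× down (reaching Q) — 13 moves in all.
Check: all 14 open cells covered.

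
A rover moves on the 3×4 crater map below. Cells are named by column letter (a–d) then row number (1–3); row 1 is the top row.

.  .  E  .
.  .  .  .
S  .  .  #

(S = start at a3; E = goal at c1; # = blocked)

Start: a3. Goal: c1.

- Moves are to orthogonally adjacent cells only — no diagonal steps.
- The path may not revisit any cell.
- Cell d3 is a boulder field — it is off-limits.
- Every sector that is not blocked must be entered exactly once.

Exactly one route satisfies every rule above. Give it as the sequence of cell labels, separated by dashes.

a3 - a2 - a1 - b1 - b2 - b3 - c3 - c2 - d2 - d1 - c1

Need to visit all 11 open cells exactly once, starting at a3 and ending at c1.
Cell a1 has only two open neighbours (a2 and b1), so the path must pass straight through it: one of those is the cell it's entered from and the other is where it exits.
Route from a3: 2× up (reaching a1), right to b1, 2× down (reaching b3), right to c3, up to c2, right to d2, up to d1, left to c1 — 10 moves in all.
Check: all 11 open cells covered.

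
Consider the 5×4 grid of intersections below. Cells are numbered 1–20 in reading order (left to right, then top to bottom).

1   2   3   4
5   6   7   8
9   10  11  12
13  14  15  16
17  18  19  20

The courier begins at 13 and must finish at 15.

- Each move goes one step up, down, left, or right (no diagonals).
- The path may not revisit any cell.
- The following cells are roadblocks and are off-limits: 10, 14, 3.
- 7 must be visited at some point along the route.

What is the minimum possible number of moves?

Any route passes through 7 somewhere between 13 and 15. Summing Manhattan distances along the two legs (13 → 7 → 15) gives a lower bound of 4 + 2 = 6 moves.
A route of 6 moves achieves this: 13 → 9 → 5 → 6 → 7 → 11 → 15.
Since 6 matches the lower bound, it is optimal.

6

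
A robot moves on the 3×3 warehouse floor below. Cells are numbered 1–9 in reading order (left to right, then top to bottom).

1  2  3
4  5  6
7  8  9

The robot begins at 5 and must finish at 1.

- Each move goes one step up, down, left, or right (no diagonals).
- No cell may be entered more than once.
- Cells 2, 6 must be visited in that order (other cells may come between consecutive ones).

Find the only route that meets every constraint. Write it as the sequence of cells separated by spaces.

The waypoints must appear in the order 2, 6, with no cell reused.
Route from 5: up to 2, right to 3, 2× down (reaching 9), 2× left (reaching 7), 2× up (reaching 1) — 8 moves in all.
Check: order respected (2 at step 1, 6 at step 3).

5 2 3 6 9 8 7 4 1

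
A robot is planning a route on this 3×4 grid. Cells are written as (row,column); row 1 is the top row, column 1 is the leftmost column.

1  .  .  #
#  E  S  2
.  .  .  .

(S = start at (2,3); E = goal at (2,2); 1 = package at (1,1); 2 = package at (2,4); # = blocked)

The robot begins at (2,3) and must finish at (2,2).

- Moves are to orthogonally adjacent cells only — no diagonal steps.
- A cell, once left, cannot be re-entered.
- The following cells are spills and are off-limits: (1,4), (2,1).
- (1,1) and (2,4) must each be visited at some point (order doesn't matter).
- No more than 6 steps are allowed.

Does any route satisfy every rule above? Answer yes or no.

(1,1) must be visited but has only one open neighbour ((1,2)), and it is neither the start nor the goal — the route would have to enter and leave through (1,2), re-entering it.

no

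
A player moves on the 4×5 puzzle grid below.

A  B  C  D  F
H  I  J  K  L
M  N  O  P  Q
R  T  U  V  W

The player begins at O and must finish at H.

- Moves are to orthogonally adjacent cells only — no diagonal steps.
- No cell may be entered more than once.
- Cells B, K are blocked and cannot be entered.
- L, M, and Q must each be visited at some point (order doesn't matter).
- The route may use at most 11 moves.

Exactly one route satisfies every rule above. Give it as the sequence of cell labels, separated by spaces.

The budget equals the shortest possible length, so every move has to be on a shortest route through the required cells.
Route from O: 2× right (reaching Q), 2× up (reaching F), 2× left (reaching C), down to J, left to I, down to N, left to M, up to H — 11 moves in all.
Check: all required cells visited; 11 ≤ 11 moves.

O P Q L F D C J I N M H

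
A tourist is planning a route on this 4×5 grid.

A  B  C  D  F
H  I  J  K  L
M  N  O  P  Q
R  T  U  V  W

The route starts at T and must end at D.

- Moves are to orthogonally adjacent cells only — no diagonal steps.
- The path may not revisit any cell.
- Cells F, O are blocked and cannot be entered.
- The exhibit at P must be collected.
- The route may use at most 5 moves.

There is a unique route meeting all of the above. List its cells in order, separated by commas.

T, U, V, P, K, D

Any route must reach P and still end at D within 5 moves, so the order of the required stops is forced.
Route from T: right 2 to V, up 3 to D — 5 moves in all.
Check: all required cells visited; 5 ≤ 5 moves.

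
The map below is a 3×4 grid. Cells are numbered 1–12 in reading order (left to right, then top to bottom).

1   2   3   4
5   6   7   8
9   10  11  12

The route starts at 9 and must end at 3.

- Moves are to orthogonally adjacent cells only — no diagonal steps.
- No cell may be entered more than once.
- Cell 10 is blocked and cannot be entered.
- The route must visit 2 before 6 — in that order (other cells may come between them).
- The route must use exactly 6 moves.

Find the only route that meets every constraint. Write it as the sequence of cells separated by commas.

The waypoints must appear in the order 2, 6, with no cell reused.
Route from 9: 2× up (reaching 1), right to 2, down to 6, right to 7, up to 3 — 6 moves in all.
Check: order respected (2 at step 3, 6 at step 4); 6 moves as required.

9, 5, 1, 2, 6, 7, 3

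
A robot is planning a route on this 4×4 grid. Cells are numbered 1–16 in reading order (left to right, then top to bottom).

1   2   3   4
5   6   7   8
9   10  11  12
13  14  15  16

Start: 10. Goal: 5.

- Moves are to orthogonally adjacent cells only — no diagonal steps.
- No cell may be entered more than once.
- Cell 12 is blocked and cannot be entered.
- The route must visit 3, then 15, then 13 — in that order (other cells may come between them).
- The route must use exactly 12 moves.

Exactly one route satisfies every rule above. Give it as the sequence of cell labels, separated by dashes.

The waypoints must appear in the order 3, 15, 13, with no cell reused.
Route from 10: up 2 to 2, right 2 to 4, down 1 to 8, left 1 to 7, down 2 to 15, left 2 to 13, up 2 to 5 — 12 moves in all.
Check: order respected (3 at step 3, 15 at step 8, 13 at step 10); 12 moves as required.

10 - 6 - 2 - 3 - 4 - 8 - 7 - 11 - 15 - 14 - 13 - 9 - 5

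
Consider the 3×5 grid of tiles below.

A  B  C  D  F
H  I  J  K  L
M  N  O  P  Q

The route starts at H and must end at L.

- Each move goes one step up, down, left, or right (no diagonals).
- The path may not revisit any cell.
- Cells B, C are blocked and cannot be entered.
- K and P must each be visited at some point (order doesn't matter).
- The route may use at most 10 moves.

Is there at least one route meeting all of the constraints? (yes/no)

yes

One route that works: H → M → N → O → P → K → L.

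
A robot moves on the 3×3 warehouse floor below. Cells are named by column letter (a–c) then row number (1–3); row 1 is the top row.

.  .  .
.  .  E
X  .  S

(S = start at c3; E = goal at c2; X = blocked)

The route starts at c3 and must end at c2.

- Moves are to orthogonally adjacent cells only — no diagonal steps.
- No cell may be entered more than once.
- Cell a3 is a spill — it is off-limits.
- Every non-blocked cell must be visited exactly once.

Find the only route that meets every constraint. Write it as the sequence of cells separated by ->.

Need to visit all 8 open cells exactly once, starting at c3 and ending at c2.
Route from c3: left 1 to b3, up 1 to b2, left 1 to a2, up 1 to a1, right 2 to c1, down 1 to c2 — 7 moves in all.
Check: all 8 open cells covered.

c3 -> b3 -> b2 -> a2 -> a1 -> b1 -> c1 -> c2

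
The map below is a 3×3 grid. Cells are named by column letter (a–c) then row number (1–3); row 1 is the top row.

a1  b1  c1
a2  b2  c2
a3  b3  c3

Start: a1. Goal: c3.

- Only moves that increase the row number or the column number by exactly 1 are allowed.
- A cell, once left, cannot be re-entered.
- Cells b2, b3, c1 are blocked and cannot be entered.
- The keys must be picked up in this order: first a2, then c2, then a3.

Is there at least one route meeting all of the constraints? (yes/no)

no

a3 lies to the left of c2, so going from c2 to a3 would need a leftward move — but moves only go right/down, so c2 cannot be visited before a3.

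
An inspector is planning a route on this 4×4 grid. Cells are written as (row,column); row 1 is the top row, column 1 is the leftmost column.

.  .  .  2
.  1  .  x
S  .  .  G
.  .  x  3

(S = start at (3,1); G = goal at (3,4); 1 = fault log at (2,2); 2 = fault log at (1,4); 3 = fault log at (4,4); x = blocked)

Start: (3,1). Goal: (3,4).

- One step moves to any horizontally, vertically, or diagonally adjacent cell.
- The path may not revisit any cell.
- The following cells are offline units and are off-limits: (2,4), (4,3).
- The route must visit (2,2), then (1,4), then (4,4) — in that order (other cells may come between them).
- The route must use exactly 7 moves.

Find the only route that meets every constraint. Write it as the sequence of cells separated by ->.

(3,1) -> (2,2) -> (1,3) -> (1,4) -> (2,3) -> (3,3) -> (4,4) -> (3,4)

The waypoints must appear in the order (2,2), (1,4), (4,4), with no cell reused.
Route from (3,1): up-right 2 to (1,3), right 1 to (1,4), down-left 1 to (2,3), down 1 to (3,3), down-right 1 to (4,4), up 1 to (3,4) — 7 moves in all.
Check: order respected (1 at step 1, 2 at step 3, 3 at step 6); 7 moves as required.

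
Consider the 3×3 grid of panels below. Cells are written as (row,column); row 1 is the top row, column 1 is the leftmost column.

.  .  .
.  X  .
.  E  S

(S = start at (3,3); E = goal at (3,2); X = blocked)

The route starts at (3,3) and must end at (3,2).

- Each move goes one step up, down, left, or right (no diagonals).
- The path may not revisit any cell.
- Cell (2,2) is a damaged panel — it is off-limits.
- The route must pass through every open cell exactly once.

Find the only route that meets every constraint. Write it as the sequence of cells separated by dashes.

Need to visit all 8 open cells exactly once, starting at (3,3) and ending at (3,2).
Route from (3,3): up 2 to (1,3), left 2 to (1,1), down 2 to (3,1), right 1 to (3,2) — 7 moves in all.
Check: all 8 open cells covered.

(3,3) - (2,3) - (1,3) - (1,2) - (1,1) - (2,1) - (3,1) - (3,2)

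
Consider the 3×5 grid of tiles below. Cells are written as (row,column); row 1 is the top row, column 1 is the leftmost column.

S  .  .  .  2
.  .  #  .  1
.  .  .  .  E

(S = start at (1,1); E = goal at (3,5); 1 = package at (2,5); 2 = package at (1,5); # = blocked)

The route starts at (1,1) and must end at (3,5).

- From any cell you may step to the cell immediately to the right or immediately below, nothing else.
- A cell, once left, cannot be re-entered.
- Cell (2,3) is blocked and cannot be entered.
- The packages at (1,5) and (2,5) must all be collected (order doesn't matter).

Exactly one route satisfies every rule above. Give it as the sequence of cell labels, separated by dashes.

(1,1) - (1,2) - (1,3) - (1,4) - (1,5) - (2,5) - (3,5)

Moves only go right or down, so the column and row indices never decrease.
Route from (1,1): 4× right (reaching (1,5)), 2× down (reaching (3,5)) — 6 moves in all.
Check: all required cells visited.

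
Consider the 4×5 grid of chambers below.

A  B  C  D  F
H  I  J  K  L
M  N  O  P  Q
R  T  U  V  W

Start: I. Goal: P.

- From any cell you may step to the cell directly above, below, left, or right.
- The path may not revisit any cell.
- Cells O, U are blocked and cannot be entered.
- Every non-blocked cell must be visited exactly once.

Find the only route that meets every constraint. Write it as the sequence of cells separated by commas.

I, N, T, R, M, H, A, B, C, J, K, D, F, L, Q, W, V, P

Need to visit all 18 open cells exactly once, starting at I and ending at P.
Cell T has only two open neighbours (N and R), so the path must pass straight through it: one of those is the cell it's entered from and the other is where it exits.
Route from I: down 2 to T, left 1 to R, up 3 to A, right 2 to C, down 1 to J, right 1 to K, up 1 to D, right 1 to F, down 3 to W, left 1 to V, up 1 to P — 17 moves in all.
Check: all 18 open cells covered.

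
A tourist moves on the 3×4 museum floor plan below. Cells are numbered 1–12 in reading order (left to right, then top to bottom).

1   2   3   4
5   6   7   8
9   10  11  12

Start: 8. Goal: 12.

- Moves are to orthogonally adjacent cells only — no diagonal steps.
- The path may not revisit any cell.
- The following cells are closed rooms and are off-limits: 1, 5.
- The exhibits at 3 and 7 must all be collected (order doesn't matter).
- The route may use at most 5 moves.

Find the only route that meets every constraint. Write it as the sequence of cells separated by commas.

8, 4, 3, 7, 11, 12

The 5-move cap with required stops at 3, 7 leaves no slack for detours.
Route from 8: up 1 to 4, left 1 to 3, down 2 to 11, right 1 to 12 — 5 moves in all.
Check: all required cells visited; 5 ≤ 5 moves.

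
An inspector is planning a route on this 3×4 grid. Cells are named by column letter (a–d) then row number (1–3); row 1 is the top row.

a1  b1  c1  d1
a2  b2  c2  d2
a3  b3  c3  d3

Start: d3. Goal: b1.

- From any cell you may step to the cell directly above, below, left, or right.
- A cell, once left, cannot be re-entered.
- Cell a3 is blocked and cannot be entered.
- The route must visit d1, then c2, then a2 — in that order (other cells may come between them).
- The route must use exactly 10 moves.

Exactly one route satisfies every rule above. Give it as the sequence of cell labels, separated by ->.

The waypoints must appear in the order d1, c2, a2, with no cell reused.
Route from d3: up 2 to d1, left 1 to c1, down 2 to c3, left 1 to b3, up 1 to b2, left 1 to a2, up 1 to a1, right 1 to b1 — 10 moves in all.
Check: order respected (d1 at step 2, c2 at step 4, a2 at step 8); 10 moves as required.

d3 -> d2 -> d1 -> c1 -> c2 -> c3 -> b3 -> b2 -> a2 -> a1 -> b1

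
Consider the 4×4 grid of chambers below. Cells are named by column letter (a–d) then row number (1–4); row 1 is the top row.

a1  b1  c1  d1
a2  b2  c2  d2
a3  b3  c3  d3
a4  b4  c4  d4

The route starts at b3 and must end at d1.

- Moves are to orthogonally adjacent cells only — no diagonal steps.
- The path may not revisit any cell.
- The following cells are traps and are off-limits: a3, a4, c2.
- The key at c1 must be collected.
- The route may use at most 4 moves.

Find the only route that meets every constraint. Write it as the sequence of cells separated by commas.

b3, b2, b1, c1, d1

The budget equals the shortest possible length, so every move has to be on a shortest route through the required cells.
Route from b3: 2× up (reaching b1), 2× right (reaching d1) — 4 moves in all.
Check: all required cells visited; 4 ≤ 4 moves.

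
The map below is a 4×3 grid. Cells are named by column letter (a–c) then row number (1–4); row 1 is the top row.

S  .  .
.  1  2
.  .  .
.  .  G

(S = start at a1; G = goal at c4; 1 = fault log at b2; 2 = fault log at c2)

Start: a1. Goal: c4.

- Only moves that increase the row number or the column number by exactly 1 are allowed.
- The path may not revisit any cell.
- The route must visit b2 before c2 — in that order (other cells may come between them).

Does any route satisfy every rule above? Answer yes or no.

yes

One route that works: a1 → a2 → b2 → c2 → c3 → c4.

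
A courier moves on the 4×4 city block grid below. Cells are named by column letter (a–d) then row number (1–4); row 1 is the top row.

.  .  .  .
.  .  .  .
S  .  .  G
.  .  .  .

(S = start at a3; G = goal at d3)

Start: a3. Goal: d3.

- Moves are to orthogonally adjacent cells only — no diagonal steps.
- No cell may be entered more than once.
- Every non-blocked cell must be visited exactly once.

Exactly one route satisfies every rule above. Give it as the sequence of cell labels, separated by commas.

a3, a4, b4, b3, b2, a2, a1, b1, c1, d1, d2, c2, c3, c4, d4, d3

Need to visit all 16 open cells exactly once, starting at a3 and ending at d3.
Route from a3: down 1 to a4, right 1 to b4, up 2 to b2, left 1 to a2, up 1 to a1, right 3 to d1, down 1 to d2, left 1 to c2, down 2 to c4, right 1 to d4, up 1 to d3 — 15 moves in all.
Check: all 16 open cells covered.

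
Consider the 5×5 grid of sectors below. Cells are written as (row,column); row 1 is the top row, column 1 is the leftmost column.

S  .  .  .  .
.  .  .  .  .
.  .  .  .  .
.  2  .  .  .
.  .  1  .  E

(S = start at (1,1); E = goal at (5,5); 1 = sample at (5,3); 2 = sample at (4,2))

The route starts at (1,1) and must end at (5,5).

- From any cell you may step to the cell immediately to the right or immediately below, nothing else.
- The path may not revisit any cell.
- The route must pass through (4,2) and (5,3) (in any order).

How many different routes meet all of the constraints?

A right/down-only route from (1,1) to (5,5) makes exactly 4 down-moves and 4 right-moves in some order.
With no other constraints that would be C(8,4) = 70 routes.
A monotone route can only reach the required cells in the order (4,2), (5,3), so split there and multiply the segment counts: (1,1)→(4,2): 4; (4,2)→(5,3): 2; (5,3)→(5,5): 1; product = 8.
That gives 8 routes.

8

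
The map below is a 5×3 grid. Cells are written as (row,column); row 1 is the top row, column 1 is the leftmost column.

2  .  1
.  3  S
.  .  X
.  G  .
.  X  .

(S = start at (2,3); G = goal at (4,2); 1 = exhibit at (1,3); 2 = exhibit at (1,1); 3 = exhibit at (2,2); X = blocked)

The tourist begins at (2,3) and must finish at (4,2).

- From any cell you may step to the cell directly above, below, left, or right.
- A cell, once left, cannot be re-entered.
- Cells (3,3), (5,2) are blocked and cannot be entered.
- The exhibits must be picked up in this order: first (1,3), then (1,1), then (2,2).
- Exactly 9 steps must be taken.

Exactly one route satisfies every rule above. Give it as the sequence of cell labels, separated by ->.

The waypoints must appear in the order (1,3), (1,1), (2,2), with no cell reused.
Route from (2,3): up to (1,3), 2× left (reaching (1,1)), down to (2,1), right to (2,2), down to (3,2), left to (3,1), down to (4,1), right to (4,2) — 9 moves in all.
Check: order respected (1 at step 1, 2 at step 3, 3 at step 5); 9 moves as required.

(2,3) -> (1,3) -> (1,2) -> (1,1) -> (2,1) -> (2,2) -> (3,2) -> (3,1) -> (4,1) -> (4,2)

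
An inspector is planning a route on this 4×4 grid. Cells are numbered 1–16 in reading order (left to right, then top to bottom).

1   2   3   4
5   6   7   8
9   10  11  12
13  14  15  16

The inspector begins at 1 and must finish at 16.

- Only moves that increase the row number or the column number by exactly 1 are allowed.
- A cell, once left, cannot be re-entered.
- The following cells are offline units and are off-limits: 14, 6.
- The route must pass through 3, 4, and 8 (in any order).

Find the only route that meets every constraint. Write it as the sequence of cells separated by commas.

1, 2, 3, 4, 8, 12, 16

Moves only go right or down, so the column and row indices never decrease.
Route from 1: right 3 to 4, down 3 to 16 — 6 moves in all.
Check: all required cells visited.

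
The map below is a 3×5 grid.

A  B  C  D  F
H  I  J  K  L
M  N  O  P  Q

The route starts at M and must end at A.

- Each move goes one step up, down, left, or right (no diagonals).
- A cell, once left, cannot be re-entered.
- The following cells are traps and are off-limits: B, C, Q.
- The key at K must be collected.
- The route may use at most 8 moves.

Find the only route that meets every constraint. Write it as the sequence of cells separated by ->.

The budget equals the shortest possible length, so every move has to be on a shortest route through the required cells.
Route from M: right 3 to P, up 1 to K, left 3 to H, up 1 to A — 8 moves in all.
Check: all required cells visited; 8 ≤ 8 moves.

M -> N -> O -> P -> K -> J -> I -> H -> A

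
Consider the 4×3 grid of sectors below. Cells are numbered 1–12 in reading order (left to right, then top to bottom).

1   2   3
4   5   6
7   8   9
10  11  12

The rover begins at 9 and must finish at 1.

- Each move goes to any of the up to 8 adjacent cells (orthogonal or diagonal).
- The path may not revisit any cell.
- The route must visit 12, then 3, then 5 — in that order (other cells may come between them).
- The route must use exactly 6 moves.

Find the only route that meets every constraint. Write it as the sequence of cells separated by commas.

The waypoints must appear in the order 12, 3, 5, with no cell reused.
Route from 9: down to 12, up-left to 8, up-right to 6, up to 3, down-left to 5, up-left to 1 — 6 moves in all.
Check: order respected (12 at step 1, 3 at step 4, 5 at step 5); 6 moves as required.

9, 12, 8, 6, 3, 5, 1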